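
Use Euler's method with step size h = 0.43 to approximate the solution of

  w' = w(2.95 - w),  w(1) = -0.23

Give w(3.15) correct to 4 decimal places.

-135.8270

Euler: w_{n+1} = w_n + h·f(s_n, w_n).
s=1.000000, w=-0.230000: f=-0.731400 → w ← -0.230000 + 0.43·(-0.731400) = -0.544502
s=1.430000, w=-0.544502: f=-1.902763 → w ← -0.544502 + 0.43·(-1.902763) = -1.362690
s=1.860000, w=-1.362690: f=-5.876861 → w ← -1.362690 + 0.43·(-5.876861) = -3.889740
s=2.290000, w=-3.889740: f=-26.604815 → w ← -3.889740 + 0.43·(-26.604815) = -15.329811
s=2.720000, w=-15.329811: f=-280.226035 → w ← -15.329811 + 0.43·(-280.226035) = -135.827006
w(3.15) ≈ -135.8270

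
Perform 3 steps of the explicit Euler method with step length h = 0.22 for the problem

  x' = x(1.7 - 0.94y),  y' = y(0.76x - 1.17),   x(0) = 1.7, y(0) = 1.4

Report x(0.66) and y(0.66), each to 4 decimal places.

2.1073, 1.6232

Euler on (x,y): x_{n+1} = x_n + h·x', y_{n+1} = y_n + h·y'.
0.000000: (1.700000, 1.400000); f=(0.652800, 0.170800) → (1.843616, 1.437576)
0.220000: (1.843616, 1.437576); f=(0.642829, 0.332293) → (1.985038, 1.510680)
0.440000: (1.985038, 1.510680); f=(0.555732, 0.511561) → (2.107300, 1.623224)
(x(0.66), y(0.66)) ≈ (2.1073, 1.6232)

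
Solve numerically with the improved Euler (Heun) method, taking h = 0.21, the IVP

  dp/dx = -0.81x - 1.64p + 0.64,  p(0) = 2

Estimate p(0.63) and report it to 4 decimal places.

0.8584

Heun: k1 = f(x_n, p_n); k2 = f(x_n + h, p_n + h·k1); p_{n+1} = p_n + (h/2)·(k1 + k2).
x=0.000000, p=2.000000:
  k1 = f(0.000000, 2.000000) = -2.640000
  k2 = f(0.210000, 1.445600) = -1.900884
  p ← 2.000000 + (0.21/2)·(-2.640000 + (-1.900884)) = 1.523207
x=0.210000, p=1.523207:
  k1 = f(0.210000, 1.523207) = -2.028160
  k2 = f(0.420000, 1.097294) = -1.499762
  p ← 1.523207 + (0.21/2)·(-2.028160 + (-1.499762)) = 1.152775
x=0.420000, p=1.152775:
  k1 = f(0.420000, 1.152775) = -1.590752
  k2 = f(0.630000, 0.818718) = -1.212997
  p ← 1.152775 + (0.21/2)·(-1.590752 + (-1.212997)) = 0.858382
p(0.63) ≈ 0.8584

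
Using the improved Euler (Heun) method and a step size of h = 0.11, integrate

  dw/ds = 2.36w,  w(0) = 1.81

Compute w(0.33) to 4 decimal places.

Heun: k1 = f(s_n, w_n); k2 = f(s_n + h, w_n + h·k1); w_{n+1} = w_n + (h/2)·(k1 + k2).
s=0.000000, w=1.810000:
  k1 = f(0.000000, 1.810000) = 4.271600
  k2 = f(0.110000, 2.279876) = 5.380507
  w ← 1.810000 + (0.11/2)·(4.271600 + 5.380507) = 2.340866
s=0.110000, w=2.340866:
  k1 = f(0.110000, 2.340866) = 5.524444
  k2 = f(0.220000, 2.948555) = 6.958589
  w ← 2.340866 + (0.11/2)·(5.524444 + 6.958589) = 3.027433
s=0.220000, w=3.027433:
  k1 = f(0.220000, 3.027433) = 7.144741
  k2 = f(0.330000, 3.813354) = 8.999516
  w ← 3.027433 + (0.11/2)·(7.144741 + 8.999516) = 3.915367
w(0.33) ≈ 3.9154

3.9154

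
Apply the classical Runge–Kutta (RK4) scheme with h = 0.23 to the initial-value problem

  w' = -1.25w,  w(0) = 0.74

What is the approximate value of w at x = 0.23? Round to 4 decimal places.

RK4: k1 = f(x_n, w_n); k2 = f(x_n + h/2, w_n + (h/2)·k1); k3 = f(x_n + h/2, w_n + (h/2)·k2); k4 = f(x_n + h, w_n + h·k3); w_{n+1} = w_n + (h/6)·(k1 + 2k2 + 2k3 + k4).
x=0.000000, w=0.740000:
  k1 = f(0.000000, 0.740000) = -0.925000
  k2 = f(0.115000, 0.633625) = -0.792031
  k3 = f(0.115000, 0.648916) = -0.811146
  k4 = f(0.230000, 0.553437) = -0.691796
  w ← 0.740000 + (0.23/6)·(k1 + 2k2 + 2k3 + k4) = 0.555113
w(0.23) ≈ 0.5551

0.5551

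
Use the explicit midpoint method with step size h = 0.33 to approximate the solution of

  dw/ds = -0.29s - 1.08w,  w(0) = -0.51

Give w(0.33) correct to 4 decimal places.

Midpoint: k1 = f(s_n, w_n); k2 = f(s_n + h/2, w_n + (h/2)·k1); w_{n+1} = w_n + h·k2.
s=0.000000, w=-0.510000:
  k1 = f(0.000000, -0.510000) = 0.550800
  k2 = f(0.165000, -0.419118) = 0.404797
  w ← -0.510000 + 0.33·0.404797 = -0.376417
w(0.33) ≈ -0.3764

-0.3764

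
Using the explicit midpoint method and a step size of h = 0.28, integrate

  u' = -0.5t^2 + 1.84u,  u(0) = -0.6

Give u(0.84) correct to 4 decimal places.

-2.8178

Midpoint: k1 = f(t_n, u_n); k2 = f(t_n + h/2, u_n + (h/2)·k1); u_{n+1} = u_n + h·k2.
t=0.000000, u=-0.600000:
  k1 = f(0.000000, -0.600000) = -1.104000
  k2 = f(0.140000, -0.754560) = -1.398190
  u ← -0.600000 + 0.28·(-1.398190) = -0.991493
t=0.280000, u=-0.991493:
  k1 = f(0.280000, -0.991493) = -1.863548
  k2 = f(0.420000, -1.252390) = -2.392598
  u ← -0.991493 + 0.28·(-2.392598) = -1.661421
t=0.560000, u=-1.661421:
  k1 = f(0.560000, -1.661421) = -3.213814
  k2 = f(0.700000, -2.111355) = -4.129892
  u ← -1.661421 + 0.28·(-4.129892) = -2.817791
u(0.84) ≈ -2.8178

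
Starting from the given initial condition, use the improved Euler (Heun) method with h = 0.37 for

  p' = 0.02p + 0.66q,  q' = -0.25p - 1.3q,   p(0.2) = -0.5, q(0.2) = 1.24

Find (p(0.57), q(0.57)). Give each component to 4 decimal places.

Heun on (p,q): k1 = f(x_n, state_n); k2 = f(x_n + h, state_n + h·k1); state_{n+1} = state_n + (h/2)·(k1 + k2).
0.200000: (-0.500000, 1.240000)
  k1 = (0.808400, -1.487000)
  predictor → (-0.200892, 0.689810)
  k2 = (0.451257, -0.846530)
  → (-0.266963, 0.808297)
(p(0.57), q(0.57)) ≈ (-0.2670, 0.8083)

-0.2670, 0.8083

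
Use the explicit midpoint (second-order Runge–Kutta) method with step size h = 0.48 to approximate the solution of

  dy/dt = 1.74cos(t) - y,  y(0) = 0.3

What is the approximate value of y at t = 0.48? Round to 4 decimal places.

Midpoint: k1 = f(t_n, y_n); k2 = f(t_n + h/2, y_n + (h/2)·k1); y_{n+1} = y_n + h·k2.
t=0.000000, y=0.300000:
  k1 = f(0.000000, 0.300000) = 1.440000
  k2 = f(0.240000, 0.645600) = 1.044528
  y ← 0.300000 + 0.48·1.044528 = 0.801373
y(0.48) ≈ 0.8014

0.8014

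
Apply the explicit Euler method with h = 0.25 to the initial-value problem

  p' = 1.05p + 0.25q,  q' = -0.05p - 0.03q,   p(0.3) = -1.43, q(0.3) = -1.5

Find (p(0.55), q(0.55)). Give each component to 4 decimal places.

-1.8991, -1.4709

Euler on (p,q): p_{n+1} = p_n + h·p', q_{n+1} = q_n + h·q'.
0.300000: (-1.430000, -1.500000); f=(-1.876500, 0.116500) → (-1.899125, -1.470875)
(p(0.55), q(0.55)) ≈ (-1.8991, -1.4709)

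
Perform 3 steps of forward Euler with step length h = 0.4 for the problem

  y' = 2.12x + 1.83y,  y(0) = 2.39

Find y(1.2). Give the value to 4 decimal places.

Euler: y_{n+1} = y_n + h·f(x_n, y_n).
x=0.000000, y=2.390000: f=4.373700 → y ← 2.390000 + 0.4·4.373700 = 4.139480
x=0.400000, y=4.139480: f=8.423248 → y ← 4.139480 + 0.4·8.423248 = 7.508779
x=0.800000, y=7.508779: f=15.437066 → y ← 7.508779 + 0.4·15.437066 = 13.683606
y(1.2) ≈ 13.6836

13.6836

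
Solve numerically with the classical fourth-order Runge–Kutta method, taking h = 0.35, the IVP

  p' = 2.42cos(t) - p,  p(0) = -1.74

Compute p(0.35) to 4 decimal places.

RK4: k1 = f(t_n, p_n); k2 = f(t_n + h/2, p_n + (h/2)·k1); k3 = f(t_n + h/2, p_n + (h/2)·k2); k4 = f(t_n + h, p_n + h·k3); p_{n+1} = p_n + (h/6)·(k1 + 2k2 + 2k3 + k4).
t=0.000000, p=-1.740000:
  k1 = f(0.000000, -1.740000) = 4.160000
  k2 = f(0.175000, -1.012000) = 3.395038
  k3 = f(0.175000, -1.145868) = 3.528907
  k4 = f(0.350000, -0.504883) = 2.778165
  p ← -1.740000 + (0.35/6)·(k1 + 2k2 + 2k3 + k4) = -0.527480
p(0.35) ≈ -0.5275

-0.5275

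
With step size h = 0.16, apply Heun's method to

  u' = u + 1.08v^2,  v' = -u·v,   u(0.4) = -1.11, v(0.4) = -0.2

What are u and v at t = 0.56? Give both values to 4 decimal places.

Heun on (u,v): k1 = f(t_n, state_n); k2 = f(t_n + h, state_n + h·k1); state_{n+1} = state_n + (h/2)·(k1 + k2).
0.400000: (-1.110000, -0.200000)
  k1 = (-1.066800, -0.222000)
  predictor → (-1.280688, -0.235520)
  k2 = (-1.220781, -0.301628)
  → (-1.293006, -0.241890)
(u(0.56), v(0.56)) ≈ (-1.2930, -0.2419)

-1.2930, -0.2419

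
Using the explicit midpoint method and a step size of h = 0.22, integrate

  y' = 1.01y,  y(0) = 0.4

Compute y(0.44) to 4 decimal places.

Midpoint: k1 = f(x_n, y_n); k2 = f(x_n + h/2, y_n + (h/2)·k1); y_{n+1} = y_n + h·k2.
x=0.000000, y=0.400000:
  k1 = f(0.000000, 0.400000) = 0.404000
  k2 = f(0.110000, 0.444440) = 0.448884
  y ← 0.400000 + 0.22·0.448884 = 0.498755
x=0.220000, y=0.498755:
  k1 = f(0.220000, 0.498755) = 0.503742
  k2 = f(0.330000, 0.554166) = 0.559708
  y ← 0.498755 + 0.22·0.559708 = 0.621890
y(0.44) ≈ 0.6219

0.6219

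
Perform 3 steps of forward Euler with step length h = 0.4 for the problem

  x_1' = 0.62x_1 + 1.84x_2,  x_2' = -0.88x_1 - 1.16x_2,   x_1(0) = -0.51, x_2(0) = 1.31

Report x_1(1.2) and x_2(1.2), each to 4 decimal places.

1.5831, -0.1809

Euler on (x_1,x_2): x_1_{n+1} = x_1_n + h·x_1', x_2_{n+1} = x_2_n + h·x_2'.
0.000000: (-0.510000, 1.310000); f=(2.094200, -1.070800) → (0.327680, 0.881680)
0.400000: (0.327680, 0.881680); f=(1.825453, -1.311107) → (1.057861, 0.357237)
0.800000: (1.057861, 0.357237); f=(1.313190, -1.345313) → (1.583137, -0.180888)
(x_1(1.2), x_2(1.2)) ≈ (1.5831, -0.1809)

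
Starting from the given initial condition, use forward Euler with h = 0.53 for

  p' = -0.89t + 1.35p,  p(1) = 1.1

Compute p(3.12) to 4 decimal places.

2.1330

Euler: p_{n+1} = p_n + h·f(t_n, p_n).
t=1.000000, p=1.100000: f=0.595000 → p ← 1.100000 + 0.53·0.595000 = 1.415350
t=1.530000, p=1.415350: f=0.549023 → p ← 1.415350 + 0.53·0.549023 = 1.706332
t=2.060000, p=1.706332: f=0.470148 → p ← 1.706332 + 0.53·0.470148 = 1.955510
t=2.590000, p=1.955510: f=0.334839 → p ← 1.955510 + 0.53·0.334839 = 2.132975
p(3.12) ≈ 2.1330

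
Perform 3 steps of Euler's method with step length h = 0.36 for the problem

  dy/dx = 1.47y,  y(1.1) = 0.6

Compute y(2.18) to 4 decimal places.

2.1456

Euler: y_{n+1} = y_n + h·f(x_n, y_n).
x=1.100000, y=0.600000: f=0.882000 → y ← 0.600000 + 0.36·0.882000 = 0.917520
x=1.460000, y=0.917520: f=1.348754 → y ← 0.917520 + 0.36·1.348754 = 1.403072
x=1.820000, y=1.403072: f=2.062515 → y ← 1.403072 + 0.36·2.062515 = 2.145577
y(2.18) ≈ 2.1456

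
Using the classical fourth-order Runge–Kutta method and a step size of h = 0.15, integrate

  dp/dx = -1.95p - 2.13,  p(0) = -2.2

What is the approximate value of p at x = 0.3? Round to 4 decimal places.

-1.7094

RK4: k1 = f(x_n, p_n); k2 = f(x_n + h/2, p_n + (h/2)·k1); k3 = f(x_n + h/2, p_n + (h/2)·k2); k4 = f(x_n + h, p_n + h·k3); p_{n+1} = p_n + (h/6)·(k1 + 2k2 + 2k3 + k4).
x=0.000000, p=-2.200000:
  k1 = f(0.000000, -2.200000) = 2.160000
  k2 = f(0.075000, -2.038000) = 1.844100
  k3 = f(0.075000, -2.061693) = 1.890300
  k4 = f(0.150000, -1.916455) = 1.607087
  p ← -2.200000 + (0.15/6)·(k1 + 2k2 + 2k3 + k4) = -1.919103
x=0.150000, p=-1.919103:
  k1 = f(0.150000, -1.919103) = 1.612250
  k2 = f(0.225000, -1.798184) = 1.376459
  k3 = f(0.225000, -1.815868) = 1.410943
  k4 = f(0.300000, -1.707461) = 1.199550
  p ← -1.919103 + (0.15/6)·(k1 + 2k2 + 2k3 + k4) = -1.709438
p(0.3) ≈ -1.7094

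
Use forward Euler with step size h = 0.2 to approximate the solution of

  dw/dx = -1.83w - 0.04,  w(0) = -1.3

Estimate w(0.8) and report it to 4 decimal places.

Euler: w_{n+1} = w_n + h·f(x_n, w_n).
x=0.000000, w=-1.300000: f=2.339000 → w ← -1.300000 + 0.2·2.339000 = -0.832200
x=0.200000, w=-0.832200: f=1.482926 → w ← -0.832200 + 0.2·1.482926 = -0.535615
x=0.400000, w=-0.535615: f=0.940175 → w ← -0.535615 + 0.2·0.940175 = -0.347580
x=0.600000, w=-0.347580: f=0.596071 → w ← -0.347580 + 0.2·0.596071 = -0.228366
w(0.8) ≈ -0.2284

-0.2284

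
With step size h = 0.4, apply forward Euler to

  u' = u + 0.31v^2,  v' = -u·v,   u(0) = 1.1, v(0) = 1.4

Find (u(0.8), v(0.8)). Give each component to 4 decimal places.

Euler on (u,v): u_{n+1} = u_n + h·u', v_{n+1} = v_n + h·v'.
0.000000: (1.100000, 1.400000); f=(1.707600, -1.540000) → (1.783040, 0.784000)
0.400000: (1.783040, 0.784000); f=(1.973583, -1.397903) → (2.572473, 0.224839)
(u(0.8), v(0.8)) ≈ (2.5725, 0.2248)

2.5725, 0.2248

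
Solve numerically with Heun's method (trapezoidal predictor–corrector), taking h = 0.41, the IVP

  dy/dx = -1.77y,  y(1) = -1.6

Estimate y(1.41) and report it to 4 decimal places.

-0.8602

Heun: k1 = f(x_n, y_n); k2 = f(x_n + h, y_n + h·k1); y_{n+1} = y_n + (h/2)·(k1 + k2).
x=1.000000, y=-1.600000:
  k1 = f(1.000000, -1.600000) = 2.832000
  k2 = f(1.410000, -0.438880) = 0.776818
  y ← -1.600000 + (0.41/2)·(2.832000 + 0.776818) = -0.860192
y(1.41) ≈ -0.8602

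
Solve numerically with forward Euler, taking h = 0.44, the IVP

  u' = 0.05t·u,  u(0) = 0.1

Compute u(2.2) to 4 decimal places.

0.1100

Euler: u_{n+1} = u_n + h·f(t_n, u_n).
t=0.000000, u=0.100000: f=0.000000 → u ← 0.100000 + 0.44·0.000000 = 0.100000
t=0.440000, u=0.100000: f=0.002200 → u ← 0.100000 + 0.44·0.002200 = 0.100968
t=0.880000, u=0.100968: f=0.004443 → u ← 0.100968 + 0.44·0.004443 = 0.102923
t=1.320000, u=0.102923: f=0.006793 → u ← 0.102923 + 0.44·0.006793 = 0.105912
t=1.760000, u=0.105912: f=0.009320 → u ← 0.105912 + 0.44·0.009320 = 0.110013
u(2.2) ≈ 0.1100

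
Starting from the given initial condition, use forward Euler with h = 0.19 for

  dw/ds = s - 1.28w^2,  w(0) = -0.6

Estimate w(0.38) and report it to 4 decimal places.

-0.7664

Euler: w_{n+1} = w_n + h·f(s_n, w_n).
s=0.000000, w=-0.600000: f=-0.460800 → w ← -0.600000 + 0.19·(-0.460800) = -0.687552
s=0.190000, w=-0.687552: f=-0.415092 → w ← -0.687552 + 0.19·(-0.415092) = -0.766419
w(0.38) ≈ -0.7664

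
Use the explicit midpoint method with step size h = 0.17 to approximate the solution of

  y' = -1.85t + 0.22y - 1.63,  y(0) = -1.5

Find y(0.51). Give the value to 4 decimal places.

-2.8063

Midpoint: k1 = f(t_n, y_n); k2 = f(t_n + h/2, y_n + (h/2)·k1); y_{n+1} = y_n + h·k2.
t=0.000000, y=-1.500000:
  k1 = f(0.000000, -1.500000) = -1.960000
  k2 = f(0.085000, -1.666600) = -2.153902
  y ← -1.500000 + 0.17·(-2.153902) = -1.866163
t=0.170000, y=-1.866163:
  k1 = f(0.170000, -1.866163) = -2.355056
  k2 = f(0.255000, -2.066343) = -2.556345
  y ← -1.866163 + 0.17·(-2.556345) = -2.300742
t=0.340000, y=-2.300742:
  k1 = f(0.340000, -2.300742) = -2.765163
  k2 = f(0.425000, -2.535781) = -2.974122
  y ← -2.300742 + 0.17·(-2.974122) = -2.806343
y(0.51) ≈ -2.8063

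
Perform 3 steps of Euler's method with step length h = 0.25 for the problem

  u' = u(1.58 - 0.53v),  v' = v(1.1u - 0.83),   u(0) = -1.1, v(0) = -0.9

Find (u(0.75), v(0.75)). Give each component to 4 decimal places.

Euler on (u,v): u_{n+1} = u_n + h·u', v_{n+1} = v_n + h·v'.
0.000000: (-1.100000, -0.900000); f=(-2.262700, 1.836000) → (-1.665675, -0.441000)
0.250000: (-1.665675, -0.441000); f=(-3.021085, 1.174049) → (-2.420946, -0.147488)
0.500000: (-2.420946, -0.147488); f=(-4.014337, 0.515181) → (-3.424530, -0.018693)
(u(0.75), v(0.75)) ≈ (-3.4245, -0.0187)

-3.4245, -0.0187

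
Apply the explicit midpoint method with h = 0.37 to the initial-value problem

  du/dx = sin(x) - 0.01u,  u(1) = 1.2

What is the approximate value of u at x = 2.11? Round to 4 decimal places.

2.2407

Midpoint: k1 = f(x_n, u_n); k2 = f(x_n + h/2, u_n + (h/2)·k1); u_{n+1} = u_n + h·k2.
x=1.000000, u=1.200000:
  k1 = f(1.000000, 1.200000) = 0.829471
  k2 = f(1.185000, 1.353452) = 0.912965
  u ← 1.200000 + 0.37·0.912965 = 1.537797
x=1.370000, u=1.537797:
  k1 = f(1.370000, 1.537797) = 0.964530
  k2 = f(1.555000, 1.716235) = 0.982713
  u ← 1.537797 + 0.37·0.982713 = 1.901401
x=1.740000, u=1.901401:
  k1 = f(1.740000, 1.901401) = 0.966705
  k2 = f(1.925000, 2.080241) = 0.917121
  u ← 1.901401 + 0.37·0.917121 = 2.240735
u(2.11) ≈ 2.2407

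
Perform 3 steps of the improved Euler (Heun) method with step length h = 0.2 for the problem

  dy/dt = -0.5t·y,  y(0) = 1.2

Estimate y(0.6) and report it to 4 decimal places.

Heun: k1 = f(t_n, y_n); k2 = f(t_n + h, y_n + h·k1); y_{n+1} = y_n + (h/2)·(k1 + k2).
t=0.000000, y=1.200000:
  k1 = f(0.000000, 1.200000) = 0.000000
  k2 = f(0.200000, 1.200000) = -0.120000
  y ← 1.200000 + (0.2/2)·(0.000000 + (-0.120000)) = 1.188000
t=0.200000, y=1.188000:
  k1 = f(0.200000, 1.188000) = -0.118800
  k2 = f(0.400000, 1.164240) = -0.232848
  y ← 1.188000 + (0.2/2)·(-0.118800 + (-0.232848)) = 1.152835
t=0.400000, y=1.152835:
  k1 = f(0.400000, 1.152835) = -0.230567
  k2 = f(0.600000, 1.106722) = -0.332017
  y ← 1.152835 + (0.2/2)·(-0.230567 + (-0.332017)) = 1.096577
y(0.6) ≈ 1.0966

1.0966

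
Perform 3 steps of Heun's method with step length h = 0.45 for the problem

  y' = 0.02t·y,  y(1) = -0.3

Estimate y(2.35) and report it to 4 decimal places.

-0.3139

Heun: k1 = f(t_n, y_n); k2 = f(t_n + h, y_n + h·k1); y_{n+1} = y_n + (h/2)·(k1 + k2).
t=1.000000, y=-0.300000:
  k1 = f(1.000000, -0.300000) = -0.006000
  k2 = f(1.450000, -0.302700) = -0.008778
  y ← -0.300000 + (0.45/2)·(-0.006000 + (-0.008778)) = -0.303325
t=1.450000, y=-0.303325:
  k1 = f(1.450000, -0.303325) = -0.008796
  k2 = f(1.900000, -0.307284) = -0.011677
  y ← -0.303325 + (0.45/2)·(-0.008796 + (-0.011677)) = -0.307932
t=1.900000, y=-0.307932:
  k1 = f(1.900000, -0.307932) = -0.011701
  k2 = f(2.350000, -0.313197) = -0.014720
  y ← -0.307932 + (0.45/2)·(-0.011701 + (-0.014720)) = -0.313876
y(2.35) ≈ -0.3139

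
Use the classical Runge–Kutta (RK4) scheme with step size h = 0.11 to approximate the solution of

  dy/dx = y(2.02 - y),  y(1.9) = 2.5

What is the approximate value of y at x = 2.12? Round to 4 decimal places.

2.3036

RK4: k1 = f(x_n, y_n); k2 = f(x_n + h/2, y_n + (h/2)·k1); k3 = f(x_n + h/2, y_n + (h/2)·k2); k4 = f(x_n + h, y_n + h·k3); y_{n+1} = y_n + (h/6)·(k1 + 2k2 + 2k3 + k4).
x=1.900000, y=2.500000:
  k1 = f(1.900000, 2.500000) = -1.200000
  k2 = f(1.955000, 2.434000) = -1.007676
  k3 = f(1.955000, 2.444578) = -1.037914
  k4 = f(2.010000, 2.385830) = -0.872807
  y ← 2.500000 + (0.11/6)·(k1 + 2k2 + 2k3 + k4) = 2.386994
x=2.010000, y=2.386994:
  k1 = f(2.010000, 2.386994) = -0.876011
  k2 = f(2.065000, 2.338813) = -0.745644
  k3 = f(2.065000, 2.345983) = -0.764751
  k4 = f(2.120000, 2.302871) = -0.651415
  y ← 2.386994 + (0.11/6)·(k1 + 2k2 + 2k3 + k4) = 2.303610
y(2.12) ≈ 2.3036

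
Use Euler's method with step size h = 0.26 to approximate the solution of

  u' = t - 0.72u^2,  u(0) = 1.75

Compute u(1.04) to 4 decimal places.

0.9765

Euler: u_{n+1} = u_n + h·f(t_n, u_n).
t=0.000000, u=1.750000: f=-2.205000 → u ← 1.750000 + 0.26·(-2.205000) = 1.176700
t=0.260000, u=1.176700: f=-0.736928 → u ← 1.176700 + 0.26·(-0.736928) = 0.985099
t=0.520000, u=0.985099: f=-0.178702 → u ← 0.985099 + 0.26·(-0.178702) = 0.938636
t=0.780000, u=0.938636: f=0.145653 → u ← 0.938636 + 0.26·0.145653 = 0.976506
u(1.04) ≈ 0.9765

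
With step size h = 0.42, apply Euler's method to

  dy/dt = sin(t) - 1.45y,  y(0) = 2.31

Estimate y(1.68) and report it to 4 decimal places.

Euler: y_{n+1} = y_n + h·f(t_n, y_n).
t=0.000000, y=2.310000: f=-3.349500 → y ← 2.310000 + 0.42·(-3.349500) = 0.903210
t=0.420000, y=0.903210: f=-0.901894 → y ← 0.903210 + 0.42·(-0.901894) = 0.524415
t=0.840000, y=0.524415: f=-0.015758 → y ← 0.524415 + 0.42·(-0.015758) = 0.517796
t=1.260000, y=0.517796: f=0.201286 → y ← 0.517796 + 0.42·0.201286 = 0.602336
y(1.68) ≈ 0.6023

0.6023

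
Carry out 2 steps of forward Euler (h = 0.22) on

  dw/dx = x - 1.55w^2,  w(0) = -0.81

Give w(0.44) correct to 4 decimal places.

-1.3497

Euler: w_{n+1} = w_n + h·f(x_n, w_n).
x=0.000000, w=-0.810000: f=-1.016955 → w ← -0.810000 + 0.22·(-1.016955) = -1.033730
x=0.220000, w=-1.033730: f=-1.436327 → w ← -1.033730 + 0.22·(-1.436327) = -1.349722
w(0.44) ≈ -1.3497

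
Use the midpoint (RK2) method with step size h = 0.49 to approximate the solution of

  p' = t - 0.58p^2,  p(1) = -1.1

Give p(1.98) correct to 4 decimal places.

-0.0144

Midpoint: k1 = f(t_n, p_n); k2 = f(t_n + h/2, p_n + (h/2)·k1); p_{n+1} = p_n + h·k2.
t=1.000000, p=-1.100000:
  k1 = f(1.000000, -1.100000) = 0.298200
  k2 = f(1.245000, -1.026941) = 0.633327
  p ← -1.100000 + 0.49·0.633327 = -0.789670
t=1.490000, p=-0.789670:
  k1 = f(1.490000, -0.789670) = 1.128325
  k2 = f(1.735000, -0.513230) = 1.582225
  p ← -0.789670 + 0.49·1.582225 = -0.014379
p(1.98) ≈ -0.0144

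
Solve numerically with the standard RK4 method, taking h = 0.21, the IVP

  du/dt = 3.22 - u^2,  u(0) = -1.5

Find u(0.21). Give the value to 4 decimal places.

RK4: k1 = f(t_n, u_n); k2 = f(t_n + h/2, u_n + (h/2)·k1); k3 = f(t_n + h/2, u_n + (h/2)·k2); k4 = f(t_n + h, u_n + h·k3); u_{n+1} = u_n + (h/6)·(k1 + 2k2 + 2k3 + k4).
t=0.000000, u=-1.500000:
  k1 = f(0.000000, -1.500000) = 0.970000
  k2 = f(0.105000, -1.398150) = 1.265177
  k3 = f(0.105000, -1.367156) = 1.350883
  k4 = f(0.210000, -1.216315) = 1.740579
  u ← -1.500000 + (0.21/6)·(k1 + 2k2 + 2k3 + k4) = -1.222006
u(0.21) ≈ -1.2220

-1.2220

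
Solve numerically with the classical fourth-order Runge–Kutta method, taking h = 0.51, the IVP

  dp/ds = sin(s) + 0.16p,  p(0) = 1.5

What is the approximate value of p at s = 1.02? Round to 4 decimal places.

RK4: k1 = f(s_n, p_n); k2 = f(s_n + h/2, p_n + (h/2)·k1); k3 = f(s_n + h/2, p_n + (h/2)·k2); k4 = f(s_n + h, p_n + h·k3); p_{n+1} = p_n + (h/6)·(k1 + 2k2 + 2k3 + k4).
s=0.000000, p=1.500000:
  k1 = f(0.000000, 1.500000) = 0.240000
  k2 = f(0.255000, 1.561200) = 0.502037
  k3 = f(0.255000, 1.628020) = 0.512729
  k4 = f(0.510000, 1.761492) = 0.770016
  p ← 1.500000 + (0.51/6)·(k1 + 2k2 + 2k3 + k4) = 1.758362
s=0.510000, p=1.758362:
  k1 = f(0.510000, 1.758362) = 0.769515
  k2 = f(0.765000, 1.954588) = 1.005271
  k3 = f(0.765000, 2.014706) = 1.014890
  k4 = f(1.020000, 2.275955) = 1.216261
  p ← 1.758362 + (0.51/6)·(k1 + 2k2 + 2k3 + k4) = 2.270580
p(1.02) ≈ 2.2706

2.2706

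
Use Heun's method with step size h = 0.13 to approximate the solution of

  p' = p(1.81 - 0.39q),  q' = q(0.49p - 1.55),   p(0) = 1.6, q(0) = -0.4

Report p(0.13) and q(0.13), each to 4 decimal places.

2.0592, -0.3668

Heun on (p,q): k1 = f(t_n, state_n); k2 = f(t_n + h, state_n + h·k1); state_{n+1} = state_n + (h/2)·(k1 + k2).
0.000000: (1.600000, -0.400000)
  k1 = (3.145600, 0.306400)
  predictor → (2.008928, -0.360168)
  k2 = (3.918345, 0.203720)
  → (2.059156, -0.366842)
(p(0.13), q(0.13)) ≈ (2.0592, -0.3668)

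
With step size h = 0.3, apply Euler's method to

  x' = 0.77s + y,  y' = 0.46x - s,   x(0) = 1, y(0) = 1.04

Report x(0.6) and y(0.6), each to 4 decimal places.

1.7347, 1.2691

Euler on (x,y): x_{n+1} = x_n + h·x', y_{n+1} = y_n + h·y'.
0.000000: (1.000000, 1.040000); f=(1.040000, 0.460000) → (1.312000, 1.178000)
0.300000: (1.312000, 1.178000); f=(1.409000, 0.303520) → (1.734700, 1.269056)
(x(0.6), y(0.6)) ≈ (1.7347, 1.2691)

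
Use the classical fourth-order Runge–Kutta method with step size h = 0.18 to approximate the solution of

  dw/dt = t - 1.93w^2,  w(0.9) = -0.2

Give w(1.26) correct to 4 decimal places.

0.1799

RK4: k1 = f(t_n, w_n); k2 = f(t_n + h/2, w_n + (h/2)·k1); k3 = f(t_n + h/2, w_n + (h/2)·k2); k4 = f(t_n + h, w_n + h·k3); w_{n+1} = w_n + (h/6)·(k1 + 2k2 + 2k3 + k4).
t=0.900000, w=-0.200000:
  k1 = f(0.900000, -0.200000) = 0.822800
  k2 = f(0.990000, -0.125948) = 0.959385
  k3 = f(0.990000, -0.113655) = 0.965069
  k4 = f(1.080000, -0.026288) = 1.078666
  w ← -0.200000 + (0.18/6)·(k1 + 2k2 + 2k3 + k4) = -0.027489
t=1.080000, w=-0.027489:
  k1 = f(1.080000, -0.027489) = 1.078542
  k2 = f(1.170000, 0.069580) = 1.160656
  k3 = f(1.170000, 0.076970) = 1.158566
  k4 = f(1.260000, 0.181053) = 1.196734
  w ← -0.027489 + (0.18/6)·(k1 + 2k2 + 2k3 + k4) = 0.179923
w(1.26) ≈ 0.1799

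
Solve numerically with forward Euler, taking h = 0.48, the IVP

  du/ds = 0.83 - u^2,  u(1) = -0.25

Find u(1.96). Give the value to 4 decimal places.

Euler: u_{n+1} = u_n + h·f(s_n, u_n).
s=1.000000, u=-0.250000: f=0.767500 → u ← -0.250000 + 0.48·0.767500 = 0.118400
s=1.480000, u=0.118400: f=0.815981 → u ← 0.118400 + 0.48·0.815981 = 0.510071
u(1.96) ≈ 0.5101

0.5101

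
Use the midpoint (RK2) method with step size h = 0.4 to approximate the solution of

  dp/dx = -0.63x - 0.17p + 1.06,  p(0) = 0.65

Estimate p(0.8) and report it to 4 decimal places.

1.1648

Midpoint: k1 = f(x_n, p_n); k2 = f(x_n + h/2, p_n + (h/2)·k1); p_{n+1} = p_n + h·k2.
x=0.000000, p=0.650000:
  k1 = f(0.000000, 0.650000) = 0.949500
  k2 = f(0.200000, 0.839900) = 0.791217
  p ← 0.650000 + 0.4·0.791217 = 0.966487
x=0.400000, p=0.966487:
  k1 = f(0.400000, 0.966487) = 0.643697
  k2 = f(0.600000, 1.095226) = 0.495812
  p ← 0.966487 + 0.4·0.495812 = 1.164811
p(0.8) ≈ 1.1648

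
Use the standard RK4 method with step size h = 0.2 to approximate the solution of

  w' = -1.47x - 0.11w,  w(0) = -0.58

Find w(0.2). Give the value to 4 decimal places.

-0.5966

RK4: k1 = f(x_n, w_n); k2 = f(x_n + h/2, w_n + (h/2)·k1); k3 = f(x_n + h/2, w_n + (h/2)·k2); k4 = f(x_n + h, w_n + h·k3); w_{n+1} = w_n + (h/6)·(k1 + 2k2 + 2k3 + k4).
x=0.000000, w=-0.580000:
  k1 = f(0.000000, -0.580000) = 0.063800
  k2 = f(0.100000, -0.573620) = -0.083902
  k3 = f(0.100000, -0.588390) = -0.082277
  k4 = f(0.200000, -0.596455) = -0.228390
  w ← -0.580000 + (0.2/6)·(k1 + 2k2 + 2k3 + k4) = -0.596565
w(0.2) ≈ -0.5966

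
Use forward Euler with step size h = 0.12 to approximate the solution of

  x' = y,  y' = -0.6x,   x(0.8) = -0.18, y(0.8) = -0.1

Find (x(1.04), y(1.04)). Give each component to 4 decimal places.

-0.2024, -0.0732

Euler on (x,y): x_{n+1} = x_n + h·x', y_{n+1} = y_n + h·y'.
0.800000: (-0.180000, -0.100000); f=(-0.100000, 0.108000) → (-0.192000, -0.087040)
0.920000: (-0.192000, -0.087040); f=(-0.087040, 0.115200) → (-0.202445, -0.073216)
(x(1.04), y(1.04)) ≈ (-0.2024, -0.0732)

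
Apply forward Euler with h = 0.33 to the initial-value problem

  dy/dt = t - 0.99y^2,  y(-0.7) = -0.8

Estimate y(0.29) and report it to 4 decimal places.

-3.0136

Euler: y_{n+1} = y_n + h·f(t_n, y_n).
t=-0.700000, y=-0.800000: f=-1.333600 → y ← -0.800000 + 0.33·(-1.333600) = -1.240088
t=-0.370000, y=-1.240088: f=-1.892440 → y ← -1.240088 + 0.33·(-1.892440) = -1.864593
t=-0.040000, y=-1.864593: f=-3.481941 → y ← -1.864593 + 0.33·(-3.481941) = -3.013634
y(0.29) ≈ -3.0136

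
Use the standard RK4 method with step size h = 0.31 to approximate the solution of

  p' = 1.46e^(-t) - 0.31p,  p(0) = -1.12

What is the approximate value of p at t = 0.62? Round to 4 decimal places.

-0.3165

RK4: k1 = f(t_n, p_n); k2 = f(t_n + h/2, p_n + (h/2)·k1); k3 = f(t_n + h/2, p_n + (h/2)·k2); k4 = f(t_n + h, p_n + h·k3); p_{n+1} = p_n + (h/6)·(k1 + 2k2 + 2k3 + k4).
t=0.000000, p=-1.120000:
  k1 = f(0.000000, -1.120000) = 1.807200
  k2 = f(0.155000, -0.839884) = 1.510730
  k3 = f(0.155000, -0.885837) = 1.524976
  k4 = f(0.310000, -0.647258) = 1.271482
  p ← -1.120000 + (0.31/6)·(k1 + 2k2 + 2k3 + k4) = -0.647245
t=0.310000, p=-0.647245:
  k1 = f(0.310000, -0.647245) = 1.271479
  k2 = f(0.465000, -0.450166) = 1.056629
  k3 = f(0.465000, -0.483468) = 1.066952
  k4 = f(0.620000, -0.316490) = 0.883511
  p ← -0.647245 + (0.31/6)·(k1 + 2k2 + 2k3 + k4) = -0.316467
p(0.62) ≈ -0.3165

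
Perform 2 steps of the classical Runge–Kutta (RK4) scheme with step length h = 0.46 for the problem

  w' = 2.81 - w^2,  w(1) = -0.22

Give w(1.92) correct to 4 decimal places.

1.4675

RK4: k1 = f(x_n, w_n); k2 = f(x_n + h/2, w_n + (h/2)·k1); k3 = f(x_n + h/2, w_n + (h/2)·k2); k4 = f(x_n + h, w_n + h·k3); w_{n+1} = w_n + (h/6)·(k1 + 2k2 + 2k3 + k4).
x=1.000000, w=-0.220000:
  k1 = f(1.000000, -0.220000) = 2.761600
  k2 = f(1.230000, 0.415168) = 2.637636
  k3 = f(1.230000, 0.386656) = 2.660497
  k4 = f(1.460000, 1.003829) = 1.802328
  w ← -0.220000 + (0.46/6)·(k1 + 2k2 + 2k3 + k4) = 0.942281
x=1.460000, w=0.942281:
  k1 = f(1.460000, 0.942281) = 1.922106
  k2 = f(1.690000, 1.384366) = 0.893531
  k3 = f(1.690000, 1.147794) = 1.492570
  k4 = f(1.920000, 1.628863) = 0.156804
  w ← 0.942281 + (0.46/6)·(k1 + 2k2 + 2k3 + k4) = 1.467533
w(1.92) ≈ 1.4675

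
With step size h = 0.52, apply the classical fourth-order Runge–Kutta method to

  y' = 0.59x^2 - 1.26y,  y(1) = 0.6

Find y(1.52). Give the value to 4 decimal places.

RK4: k1 = f(x_n, y_n); k2 = f(x_n + h/2, y_n + (h/2)·k1); k3 = f(x_n + h/2, y_n + (h/2)·k2); k4 = f(x_n + h, y_n + h·k3); y_{n+1} = y_n + (h/6)·(k1 + 2k2 + 2k3 + k4).
x=1.000000, y=0.600000:
  k1 = f(1.000000, 0.600000) = -0.166000
  k2 = f(1.260000, 0.556840) = 0.235066
  k3 = f(1.260000, 0.661117) = 0.103677
  k4 = f(1.520000, 0.653912) = 0.539207
  y ← 0.600000 + (0.52/6)·(k1 + 2k2 + 2k3 + k4) = 0.691060
y(1.52) ≈ 0.6911

0.6911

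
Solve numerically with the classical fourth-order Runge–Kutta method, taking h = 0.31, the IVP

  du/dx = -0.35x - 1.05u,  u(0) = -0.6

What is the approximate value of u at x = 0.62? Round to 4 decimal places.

-0.3677

RK4: k1 = f(x_n, u_n); k2 = f(x_n + h/2, u_n + (h/2)·k1); k3 = f(x_n + h/2, u_n + (h/2)·k2); k4 = f(x_n + h, u_n + h·k3); u_{n+1} = u_n + (h/6)·(k1 + 2k2 + 2k3 + k4).
x=0.000000, u=-0.600000:
  k1 = f(0.000000, -0.600000) = 0.630000
  k2 = f(0.155000, -0.502350) = 0.473217
  k3 = f(0.155000, -0.526651) = 0.498734
  k4 = f(0.310000, -0.445393) = 0.359162
  u ← -0.600000 + (0.31/6)·(k1 + 2k2 + 2k3 + k4) = -0.448458
x=0.310000, u=-0.448458:
  k1 = f(0.310000, -0.448458) = 0.362381
  k2 = f(0.465000, -0.392289) = 0.249154
  k3 = f(0.465000, -0.409839) = 0.267581
  k4 = f(0.620000, -0.365508) = 0.166783
  u ← -0.448458 + (0.31/6)·(k1 + 2k2 + 2k3 + k4) = -0.367722
u(0.62) ≈ -0.3677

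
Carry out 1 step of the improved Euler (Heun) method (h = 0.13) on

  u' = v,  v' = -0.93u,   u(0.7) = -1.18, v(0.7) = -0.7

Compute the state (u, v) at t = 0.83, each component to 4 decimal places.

-1.2617, -0.5518

Heun on (u,v): k1 = f(t_n, state_n); k2 = f(t_n + h, state_n + h·k1); state_{n+1} = state_n + (h/2)·(k1 + k2).
0.700000: (-1.180000, -0.700000)
  k1 = (-0.700000, 1.097400)
  predictor → (-1.271000, -0.557338)
  k2 = (-0.557338, 1.182030)
  → (-1.261727, -0.551837)
(u(0.83), v(0.83)) ≈ (-1.2617, -0.5518)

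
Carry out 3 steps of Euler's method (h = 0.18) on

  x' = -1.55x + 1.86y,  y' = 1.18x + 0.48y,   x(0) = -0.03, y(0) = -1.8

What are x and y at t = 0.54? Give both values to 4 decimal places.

Euler on (x,y): x_{n+1} = x_n + h·x', y_{n+1} = y_n + h·y'.
0.000000: (-0.030000, -1.800000); f=(-3.301500, -0.899400) → (-0.624270, -1.961892)
0.180000: (-0.624270, -1.961892); f=(-2.681501, -1.678347) → (-1.106940, -2.263994)
0.360000: (-1.106940, -2.263994); f=(-2.495272, -2.392907) → (-1.556089, -2.694718)
(x(0.54), y(0.54)) ≈ (-1.5561, -2.6947)

-1.5561, -2.6947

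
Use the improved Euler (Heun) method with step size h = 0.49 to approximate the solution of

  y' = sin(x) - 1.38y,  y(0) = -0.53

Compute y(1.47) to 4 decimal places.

0.3885

Heun: k1 = f(x_n, y_n); k2 = f(x_n + h, y_n + h·k1); y_{n+1} = y_n + (h/2)·(k1 + k2).
x=0.000000, y=-0.530000:
  k1 = f(0.000000, -0.530000) = 0.731400
  k2 = f(0.490000, -0.171614) = 0.707453
  y ← -0.530000 + (0.49/2)·(0.731400 + 0.707453) = -0.177481
x=0.490000, y=-0.177481:
  k1 = f(0.490000, -0.177481) = 0.715550
  k2 = f(0.980000, 0.173138) = 0.591566
  y ← -0.177481 + (0.49/2)·(0.715550 + 0.591566) = 0.142762
x=0.980000, y=0.142762:
  k1 = f(0.980000, 0.142762) = 0.633485
  k2 = f(1.470000, 0.453170) = 0.369549
  y ← 0.142762 + (0.49/2)·(0.633485 + 0.369549) = 0.388506
y(1.47) ≈ 0.3885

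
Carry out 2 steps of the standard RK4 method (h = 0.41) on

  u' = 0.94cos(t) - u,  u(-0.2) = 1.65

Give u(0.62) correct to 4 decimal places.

1.2206

RK4: k1 = f(t_n, u_n); k2 = f(t_n + h/2, u_n + (h/2)·k1); k3 = f(t_n + h/2, u_n + (h/2)·k2); k4 = f(t_n + h, u_n + h·k3); u_{n+1} = u_n + (h/6)·(k1 + 2k2 + 2k3 + k4).
t=-0.200000, u=1.650000:
  k1 = f(-0.200000, 1.650000) = -0.728737
  k2 = f(0.005000, 1.500609) = -0.560621
  k3 = f(0.005000, 1.535073) = -0.595085
  k4 = f(0.210000, 1.406015) = -0.486666
  u ← 1.650000 + (0.41/6)·(k1 + 2k2 + 2k3 + k4) = 1.409001
t=0.210000, u=1.409001:
  k1 = f(0.210000, 1.409001) = -0.489652
  k2 = f(0.415000, 1.308622) = -0.448413
  k3 = f(0.415000, 1.317076) = -0.456867
  k4 = f(0.620000, 1.221686) = -0.456640
  u ← 1.409001 + (0.41/6)·(k1 + 2k2 + 2k3 + k4) = 1.220616
u(0.62) ≈ 1.2206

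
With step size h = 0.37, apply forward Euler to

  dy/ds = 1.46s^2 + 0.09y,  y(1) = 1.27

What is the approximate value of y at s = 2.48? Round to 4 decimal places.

7.2213

Euler: y_{n+1} = y_n + h·f(s_n, y_n).
s=1.000000, y=1.270000: f=1.574300 → y ← 1.270000 + 0.37·1.574300 = 1.852491
s=1.370000, y=1.852491: f=2.906998 → y ← 1.852491 + 0.37·2.906998 = 2.928080
s=1.740000, y=2.928080: f=4.683823 → y ← 2.928080 + 0.37·4.683823 = 4.661095
s=2.110000, y=4.661095: f=6.919565 → y ← 4.661095 + 0.37·6.919565 = 7.221334
y(2.48) ≈ 7.2213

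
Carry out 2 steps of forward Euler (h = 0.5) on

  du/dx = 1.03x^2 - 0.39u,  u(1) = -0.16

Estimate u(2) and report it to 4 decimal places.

Euler: u_{n+1} = u_n + h·f(x_n, u_n).
x=1.000000, u=-0.160000: f=1.092400 → u ← -0.160000 + 0.5·1.092400 = 0.386200
x=1.500000, u=0.386200: f=2.166882 → u ← 0.386200 + 0.5·2.166882 = 1.469641
u(2) ≈ 1.4696

1.4696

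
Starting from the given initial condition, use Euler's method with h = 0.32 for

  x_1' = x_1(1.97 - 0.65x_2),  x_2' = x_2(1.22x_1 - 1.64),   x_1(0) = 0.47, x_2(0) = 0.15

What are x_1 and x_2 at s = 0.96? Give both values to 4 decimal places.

Euler on (x_1,x_2): x_1_{n+1} = x_1_n + h·x_1', x_2_{n+1} = x_2_n + h·x_2'.
0.000000: (0.470000, 0.150000); f=(0.880075, -0.159990) → (0.751624, 0.098803)
0.320000: (0.751624, 0.098803); f=(1.432428, -0.071437) → (1.210001, 0.075943)
0.640000: (1.210001, 0.075943); f=(2.323973, -0.012439) → (1.953672, 0.071963)
(x_1(0.96), x_2(0.96)) ≈ (1.9537, 0.0720)

1.9537, 0.0720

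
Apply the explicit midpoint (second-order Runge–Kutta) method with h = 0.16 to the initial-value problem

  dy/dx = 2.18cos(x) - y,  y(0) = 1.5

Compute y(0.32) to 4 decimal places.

1.6749

Midpoint: k1 = f(x_n, y_n); k2 = f(x_n + h/2, y_n + (h/2)·k1); y_{n+1} = y_n + h·k2.
x=0.000000, y=1.500000:
  k1 = f(0.000000, 1.500000) = 0.680000
  k2 = f(0.080000, 1.554400) = 0.618628
  y ← 1.500000 + 0.16·0.618628 = 1.598980
x=0.160000, y=1.598980:
  k1 = f(0.160000, 1.598980) = 0.553175
  k2 = f(0.240000, 1.643234) = 0.474282
  y ← 1.598980 + 0.16·0.474282 = 1.674866
y(0.32) ≈ 1.6749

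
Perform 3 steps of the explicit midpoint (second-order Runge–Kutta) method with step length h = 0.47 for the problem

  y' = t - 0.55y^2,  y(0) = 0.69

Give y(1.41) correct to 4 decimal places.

Midpoint: k1 = f(t_n, y_n); k2 = f(t_n + h/2, y_n + (h/2)·k1); y_{n+1} = y_n + h·k2.
t=0.000000, y=0.690000:
  k1 = f(0.000000, 0.690000) = -0.261855
  k2 = f(0.235000, 0.628464) = 0.017768
  y ← 0.690000 + 0.47·0.017768 = 0.698351
t=0.470000, y=0.698351:
  k1 = f(0.470000, 0.698351) = 0.201768
  k2 = f(0.705000, 0.745767) = 0.399108
  y ← 0.698351 + 0.47·0.399108 = 0.885932
t=0.940000, y=0.885932:
  k1 = f(0.940000, 0.885932) = 0.508319
  k2 = f(1.175000, 1.005387) = 0.619059
  y ← 0.885932 + 0.47·0.619059 = 1.176889
y(1.41) ≈ 1.1769

1.1769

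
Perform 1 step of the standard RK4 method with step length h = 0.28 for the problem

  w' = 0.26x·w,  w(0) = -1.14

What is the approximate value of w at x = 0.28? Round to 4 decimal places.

RK4: k1 = f(x_n, w_n); k2 = f(x_n + h/2, w_n + (h/2)·k1); k3 = f(x_n + h/2, w_n + (h/2)·k2); k4 = f(x_n + h, w_n + h·k3); w_{n+1} = w_n + (h/6)·(k1 + 2k2 + 2k3 + k4).
x=0.000000, w=-1.140000:
  k1 = f(0.000000, -1.140000) = 0.000000
  k2 = f(0.140000, -1.140000) = -0.041496
  k3 = f(0.140000, -1.145809) = -0.041707
  k4 = f(0.280000, -1.151678) = -0.083842
  w ← -1.140000 + (0.28/6)·(k1 + 2k2 + 2k3 + k4) = -1.151678
w(0.28) ≈ -1.1517

-1.1517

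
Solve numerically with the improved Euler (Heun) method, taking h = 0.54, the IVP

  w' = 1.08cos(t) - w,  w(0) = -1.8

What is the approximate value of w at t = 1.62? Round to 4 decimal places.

-0.0573

Heun: k1 = f(t_n, w_n); k2 = f(t_n + h, w_n + h·k1); w_{n+1} = w_n + (h/2)·(k1 + k2).
t=0.000000, w=-1.800000:
  k1 = f(0.000000, -1.800000) = 2.880000
  k2 = f(0.540000, -0.244800) = 1.171125
  w ← -1.800000 + (0.54/2)·(2.880000 + 1.171125) = -0.706196
t=0.540000, w=-0.706196:
  k1 = f(0.540000, -0.706196) = 1.632522
  k2 = f(1.080000, 0.175365) = 0.333669
  w ← -0.706196 + (0.54/2)·(1.632522 + 0.333669) = -0.175325
t=1.080000, w=-0.175325:
  k1 = f(1.080000, -0.175325) = 0.684359
  k2 = f(1.620000, 0.194229) = -0.247348
  w ← -0.175325 + (0.54/2)·(0.684359 + (-0.247348)) = -0.057332
w(1.62) ≈ -0.0573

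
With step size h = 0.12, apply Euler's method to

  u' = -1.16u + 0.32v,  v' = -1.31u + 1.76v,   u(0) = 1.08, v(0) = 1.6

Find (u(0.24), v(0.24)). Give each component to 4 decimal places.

Euler on (u,v): u_{n+1} = u_n + h·u', v_{n+1} = v_n + h·v'.
0.000000: (1.080000, 1.600000); f=(-0.740800, 1.401200) → (0.991104, 1.768144)
0.120000: (0.991104, 1.768144); f=(-0.583875, 1.813587) → (0.921039, 1.985774)
(u(0.24), v(0.24)) ≈ (0.9210, 1.9858)

0.9210, 1.9858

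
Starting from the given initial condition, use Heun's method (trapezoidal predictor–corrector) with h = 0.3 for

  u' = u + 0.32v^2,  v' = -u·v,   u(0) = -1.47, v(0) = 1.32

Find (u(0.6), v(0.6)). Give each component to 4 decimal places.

-1.5164, 3.4921

Heun on (u,v): k1 = f(s_n, state_n); k2 = f(s_n + h, state_n + h·k1); state_{n+1} = state_n + (h/2)·(k1 + k2).
0.000000: (-1.470000, 1.320000)
  k1 = (-0.912432, 1.940400)
  predictor → (-1.743730, 1.902120)
  k2 = (-0.585950, 3.316783)
  → (-1.694757, 2.108577)
0.300000: (-1.694757, 2.108577)
  k1 = (-0.272006, 3.573527)
  predictor → (-1.776359, 3.180636)
  k2 = (1.460903, 5.649951)
  → (-1.516423, 3.492099)
(u(0.6), v(0.6)) ≈ (-1.5164, 3.4921)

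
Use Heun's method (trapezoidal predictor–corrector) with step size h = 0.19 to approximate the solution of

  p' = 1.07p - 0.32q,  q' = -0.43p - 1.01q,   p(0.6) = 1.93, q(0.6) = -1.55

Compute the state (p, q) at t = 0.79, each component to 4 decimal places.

Heun on (p,q): k1 = f(t_n, state_n); k2 = f(t_n + h, state_n + h·k1); state_{n+1} = state_n + (h/2)·(k1 + k2).
0.600000: (1.930000, -1.550000)
  k1 = (2.561100, 0.735600)
  predictor → (2.416609, -1.410236)
  k2 = (3.037047, 0.385196)
  → (2.461824, -1.443524)
(p(0.79), q(0.79)) ≈ (2.4618, -1.4435)

2.4618, -1.4435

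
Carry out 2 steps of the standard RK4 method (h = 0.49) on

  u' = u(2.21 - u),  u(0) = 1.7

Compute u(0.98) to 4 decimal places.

RK4: k1 = f(t_n, u_n); k2 = f(t_n + h/2, u_n + (h/2)·k1); k3 = f(t_n + h/2, u_n + (h/2)·k2); k4 = f(t_n + h, u_n + h·k3); u_{n+1} = u_n + (h/6)·(k1 + 2k2 + 2k3 + k4).
t=0.000000, u=1.700000:
  k1 = f(0.000000, 1.700000) = 0.867000
  k2 = f(0.245000, 1.912415) = 0.569106
  k3 = f(0.245000, 1.839431) = 0.681636
  k4 = f(0.490000, 2.034002) = 0.357981
  u ← 1.700000 + (0.49/6)·(k1 + 2k2 + 2k3 + k4) = 2.004328
t=0.490000, u=2.004328:
  k1 = f(0.490000, 2.004328) = 0.412234
  k2 = f(0.735000, 2.105325) = 0.220374
  k3 = f(0.735000, 2.058320) = 0.312207
  k4 = f(0.980000, 2.157309) = 0.113670
  u ← 2.004328 + (0.49/6)·(k1 + 2k2 + 2k3 + k4) = 2.134265
u(0.98) ≈ 2.1343

2.1343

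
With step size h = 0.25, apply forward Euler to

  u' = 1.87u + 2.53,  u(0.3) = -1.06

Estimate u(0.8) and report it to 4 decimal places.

Euler: u_{n+1} = u_n + h·f(t_n, u_n).
t=0.300000, u=-1.060000: f=0.547800 → u ← -1.060000 + 0.25·0.547800 = -0.923050
t=0.550000, u=-0.923050: f=0.803896 → u ← -0.923050 + 0.25·0.803896 = -0.722076
u(0.8) ≈ -0.7221

-0.7221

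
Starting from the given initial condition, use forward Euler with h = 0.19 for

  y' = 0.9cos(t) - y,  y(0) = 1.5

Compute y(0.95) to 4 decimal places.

1.0306

Euler: y_{n+1} = y_n + h·f(t_n, y_n).
t=0.000000, y=1.500000: f=-0.600000 → y ← 1.500000 + 0.19·(-0.600000) = 1.386000
t=0.190000, y=1.386000: f=-0.502196 → y ← 1.386000 + 0.19·(-0.502196) = 1.290583
t=0.380000, y=1.290583: f=-0.454785 → y ← 1.290583 + 0.19·(-0.454785) = 1.204174
t=0.570000, y=1.204174: f=-0.446463 → y ← 1.204174 + 0.19·(-0.446463) = 1.119346
t=0.760000, y=1.119346: f=-0.466993 → y ← 1.119346 + 0.19·(-0.466993) = 1.030617
y(0.95) ≈ 1.0306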